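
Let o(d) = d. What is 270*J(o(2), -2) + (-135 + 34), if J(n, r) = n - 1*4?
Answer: -641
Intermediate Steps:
J(n, r) = -4 + n (J(n, r) = n - 4 = -4 + n)
270*J(o(2), -2) + (-135 + 34) = 270*(-4 + 2) + (-135 + 34) = 270*(-2) - 101 = -540 - 101 = -641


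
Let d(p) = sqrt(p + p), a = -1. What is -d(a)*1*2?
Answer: -2*I*sqrt(2) ≈ -2.8284*I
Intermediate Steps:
d(p) = sqrt(2)*sqrt(p) (d(p) = sqrt(2*p) = sqrt(2)*sqrt(p))
-d(a)*1*2 = -(sqrt(2)*sqrt(-1))*1*2 = -(sqrt(2)*I)*1*2 = -(I*sqrt(2))*1*2 = -I*sqrt(2)*2 = -2*I*sqrt(2)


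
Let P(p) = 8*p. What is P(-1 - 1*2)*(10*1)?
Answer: -240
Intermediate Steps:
P(-1 - 1*2)*(10*1) = (8*(-1 - 1*2))*(10*1) = (8*(-1 - 2))*10 = (8*(-3))*10 = -24*10 = -240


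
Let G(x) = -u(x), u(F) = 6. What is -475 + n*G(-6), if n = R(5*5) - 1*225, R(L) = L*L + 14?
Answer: -2959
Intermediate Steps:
G(x) = -6 (G(x) = -1*6 = -6)
R(L) = 14 + L² (R(L) = L² + 14 = 14 + L²)
n = 414 (n = (14 + (5*5)²) - 1*225 = (14 + 25²) - 225 = (14 + 625) - 225 = 639 - 225 = 414)
-475 + n*G(-6) = -475 + 414*(-6) = -475 - 2484 = -2959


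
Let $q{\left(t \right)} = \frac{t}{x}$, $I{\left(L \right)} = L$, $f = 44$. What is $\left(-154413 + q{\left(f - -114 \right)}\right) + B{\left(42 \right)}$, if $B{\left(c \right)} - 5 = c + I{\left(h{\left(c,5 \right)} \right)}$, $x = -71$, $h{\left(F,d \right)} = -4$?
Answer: $- \frac{10960428}{71} \approx -1.5437 \cdot 10^{5}$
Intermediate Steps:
$B{\left(c \right)} = 1 + c$ ($B{\left(c \right)} = 5 + \left(c - 4\right) = 5 + \left(-4 + c\right) = 1 + c$)
$q{\left(t \right)} = - \frac{t}{71}$ ($q{\left(t \right)} = \frac{t}{-71} = t \left(- \frac{1}{71}\right) = - \frac{t}{71}$)
$\left(-154413 + q{\left(f - -114 \right)}\right) + B{\left(42 \right)} = \left(-154413 - \frac{44 - -114}{71}\right) + \left(1 + 42\right) = \left(-154413 - \frac{44 + 114}{71}\right) + 43 = \left(-154413 - \frac{158}{71}\right) + 43 = - \frac{10963481}{71} + 43 = - \frac{10960428}{71}$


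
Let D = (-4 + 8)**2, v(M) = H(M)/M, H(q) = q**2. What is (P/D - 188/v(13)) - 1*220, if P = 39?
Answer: -48261/208 ≈ -232.02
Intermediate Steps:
v(M) = M (v(M) = M**2/M = M)
D = 16 (D = 4**2 = 16)
(P/D - 188/v(13)) - 1*220 = (39/16 - 188/13) - 1*220 = (39*(1/16) - 188*1/13) - 220 = (39/16 - 188/13) - 220 = -2501/208 - 220 = -48261/208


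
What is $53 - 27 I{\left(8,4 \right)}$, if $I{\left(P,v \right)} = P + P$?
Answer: $-379$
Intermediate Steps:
$I{\left(P,v \right)} = 2 P$
$53 - 27 I{\left(8,4 \right)} = 53 - 27 \cdot 2 \cdot 8 = 53 - 432 = -379$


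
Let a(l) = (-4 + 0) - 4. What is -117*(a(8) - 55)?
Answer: 7371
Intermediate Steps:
a(l) = -8 (a(l) = -4 - 4 = -8)
-117*(a(8) - 55) = -117*(-8 - 55) = -117*(-63) = 7371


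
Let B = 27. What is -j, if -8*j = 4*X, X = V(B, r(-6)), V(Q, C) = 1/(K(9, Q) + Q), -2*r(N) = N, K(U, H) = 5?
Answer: 1/64 ≈ 0.015625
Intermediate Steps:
r(N) = -N/2
V(Q, C) = 1/(5 + Q)
X = 1/32 (X = 1/(5 + 27) = 1/32 ≈ 0.031250)
j = -1/64 (j = -1/(2*32) = -⅛*⅛ = -1/64 ≈ -0.015625)
-j = -1*(-1/64) = 1/64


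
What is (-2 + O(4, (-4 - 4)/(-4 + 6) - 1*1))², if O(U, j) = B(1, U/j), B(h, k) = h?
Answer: 1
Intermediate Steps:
O(U, j) = 1
(-2 + O(4, (-4 - 4)/(-4 + 6) - 1*1))² = (-2 + 1)² = (-1)² = 1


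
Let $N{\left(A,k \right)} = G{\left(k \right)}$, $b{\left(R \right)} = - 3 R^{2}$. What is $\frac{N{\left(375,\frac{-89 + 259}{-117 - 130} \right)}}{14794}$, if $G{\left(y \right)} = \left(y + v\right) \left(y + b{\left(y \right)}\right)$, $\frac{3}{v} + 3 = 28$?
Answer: $\frac{45157321}{557335212655} \approx 8.1024 \cdot 10^{-5}$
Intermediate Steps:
$v = \frac{3}{25}$ ($v = \frac{3}{-3 + 28} = \frac{3}{25} \approx 0.12$)
$G{\left(y \right)} = \left(\frac{3}{25} + y\right) \left(y - 3 y^{2}\right)$ ($G{\left(y \right)} = \left(y + \frac{3}{25}\right) \left(y - 3 y^{2}\right) = \left(\frac{3}{25} + y\right) \left(y - 3 y^{2}\right)$)
$N{\left(A,k \right)} = \frac{k \left(3 - 75 k^{2} + 16 k\right)}{25}$
$\frac{N{\left(375,\frac{-89 + 259}{-117 - 130} \right)}}{14794} = \frac{\frac{1}{25} \frac{-89 + 259}{-117 - 130} \left(3 - 75 \left(\frac{-89 + 259}{-117 - 130}\right)^{2} + 16 \frac{-89 + 259}{-117 - 130}\right)}{14794} = \frac{\frac{170}{-247} \left(3 - 75 \left(\frac{170}{-247}\right)^{2} + 16 \frac{170}{-247}\right)}{25} \cdot \frac{1}{14794} = \frac{170 \left(- \frac{1}{247}\right) \left(3 - 75 \left(170 \left(- \frac{1}{247}\right)\right)^{2} + 16 \cdot 170 \left(- \frac{1}{247}\right)\right)}{25} \cdot \frac{1}{14794} = \frac{1}{25} \left(- \frac{170}{247}\right) \left(3 - 75 \left(- \frac{170}{247}\right)^{2} + 16 \left(- \frac{170}{247}\right)\right) \frac{1}{14794} = \frac{1}{25} \left(- \frac{170}{247}\right) \left(3 - \frac{2167500}{61009} - \frac{2720}{247}\right) \frac{1}{14794} = \frac{1}{25} \left(- \frac{170}{247}\right) \left(- \frac{2656313}{61009}\right) \frac{1}{14794} = \frac{90314642}{75346115} \cdot \frac{1}{14794} = \frac{45157321}{557335212655}$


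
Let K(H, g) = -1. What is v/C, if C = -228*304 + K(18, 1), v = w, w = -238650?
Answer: 238650/69313 ≈ 3.4431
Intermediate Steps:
v = -238650
C = -69313 (C = -228*304 - 1 = -69312 - 1 = -69313)
v/C = -238650/(-69313) = -238650*(-1/69313) = 238650/69313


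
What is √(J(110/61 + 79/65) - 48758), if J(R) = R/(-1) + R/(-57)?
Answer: 2*I*√622657673855490/226005 ≈ 220.82*I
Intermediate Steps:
J(R) = -58*R/57 (J(R) = R*(-1) + R*(-1/57) = -R - R/57 = -58*R/57)
√(J(110/61 + 79/65) - 48758) = √(-58*(110/61 + 79/65)/57 - 48758) = √(-58/57*11969/3965 - 48758) = √(-694202/226005 - 48758) = √(-11020245992/226005) = 2*I*√622657673855490/226005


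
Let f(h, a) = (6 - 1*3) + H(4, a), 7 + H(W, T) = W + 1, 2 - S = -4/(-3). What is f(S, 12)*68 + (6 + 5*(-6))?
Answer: 44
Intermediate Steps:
S = ⅔ (S = 2 - (-4)/(-3) = 2 - (-4)*(-1)/3 = 2 - 1*4/3 = 2 - 4/3 = ⅔ ≈ 0.66667)
H(W, T) = -6 + W (H(W, T) = -7 + (W + 1) = -7 + (1 + W) = -6 + W)
f(h, a) = 1 (f(h, a) = (6 - 1*3) + (-6 + 4) = (6 - 3) - 2 = 3 - 2 = 1)
f(S, 12)*68 + (6 + 5*(-6)) = 1*68 + (6 + 5*(-6)) = 68 + (6 - 30) = 68 - 24 = 44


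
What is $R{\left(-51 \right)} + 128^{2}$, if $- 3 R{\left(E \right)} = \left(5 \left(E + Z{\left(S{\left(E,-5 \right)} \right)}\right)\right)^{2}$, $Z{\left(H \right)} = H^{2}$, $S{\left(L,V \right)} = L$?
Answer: $-54171116$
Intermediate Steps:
$R{\left(E \right)} = - \frac{\left(5 E + 5 E^{2}\right)^{2}}{3}$ ($R{\left(E \right)} = - \frac{\left(5 \left(E + E^{2}\right)\right)^{2}}{3} = - \frac{\left(5 E + 5 E^{2}\right)^{2}}{3}$)
$R{\left(-51 \right)} + 128^{2} = - \frac{25 \left(-51\right)^{2} \left(1 - 51\right)^{2}}{3} + 128^{2} = \left(- \frac{25}{3}\right) 2601 \left(-50\right)^{2} + 16384 = \left(- \frac{25}{3}\right) 2601 \cdot 2500 + 16384 = -54187500 + 16384 = -54171116$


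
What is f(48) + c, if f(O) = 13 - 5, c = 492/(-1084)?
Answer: 2045/271 ≈ 7.5461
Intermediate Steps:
c = -123/271 (c = 492*(-1/1084) = -123/271 ≈ -0.45387)
f(O) = 8
f(48) + c = 8 - 123/271 = 2045/271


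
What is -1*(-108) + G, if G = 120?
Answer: 228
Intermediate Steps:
-1*(-108) + G = -1*(-108) + 120 = 108 + 120 = 228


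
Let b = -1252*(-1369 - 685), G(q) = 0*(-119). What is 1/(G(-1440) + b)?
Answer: 1/2571608 ≈ 3.8886e-7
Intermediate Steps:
G(q) = 0
b = 2571608 (b = -1252*(-2054) = -1*(-2571608) = 2571608)
1/(G(-1440) + b) = 1/(0 + 2571608) = 1/2571608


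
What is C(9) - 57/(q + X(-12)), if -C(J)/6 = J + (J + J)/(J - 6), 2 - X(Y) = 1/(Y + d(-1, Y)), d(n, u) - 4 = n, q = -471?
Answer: -379287/4220 ≈ -89.878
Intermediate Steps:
d(n, u) = 4 + n
X(Y) = 2 - 1/(3 + Y) (X(Y) = 2 - 1/(Y + (4 - 1)) = 2 - 1/(Y + 3) = 2 - 1/(3 + Y))
C(J) = -6*J - 12*J/(-6 + J) (C(J) = -6*(J + (J + J)/(J - 6)) = -6*(J + (2*J)/(-6 + J)) = -6*(J + 2*J/(-6 + J)) = -6*J - 12*J/(-6 + J))
C(9) - 57/(q + X(-12)) = 6*9*(4 - 1*9)/(-6 + 9) - 57/(-471 + (5 + 2*(-12))/(3 - 12)) = 6*9*(4 - 9)/3 - 57/(-471 + (5 - 24)/(-9)) = 6*9*(⅓)*(-5) - 57/(-471 - ⅑*(-19)) = -90 - 57/(-471 + 19/9) = -90 - 57/(-4220/9) = -90 - 9/4220*(-57) = -90 + 513/4220 = -379287/4220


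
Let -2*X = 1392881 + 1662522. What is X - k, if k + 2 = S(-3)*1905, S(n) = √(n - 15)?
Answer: -3055399/2 - 5715*I*√2 ≈ -1.5277e+6 - 8082.2*I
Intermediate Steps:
S(n) = √(-15 + n)
X = -3055403/2 (X = -(1392881 + 1662522)/2 = -½*3055403 = -3055403/2 ≈ -1.5277e+6)
k = -2 + 5715*I*√2 (k = -2 + √(-15 - 3)*1905 = -2 + √(-18)*1905 = -2 + (3*I*√2)*1905 = -2 + 5715*I*√2 ≈ -2.0 + 8082.2*I)
X - k = -3055403/2 - (-2 + 5715*I*√2) = -3055403/2 + (2 - 5715*I*√2) = -3055399/2 - 5715*I*√2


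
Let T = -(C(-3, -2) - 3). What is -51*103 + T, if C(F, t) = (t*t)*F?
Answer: -5238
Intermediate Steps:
C(F, t) = F*t**2 (C(F, t) = t**2*F = F*t**2)
T = 15 (T = -(-3*(-2)**2 - 3) = -(-3*4 - 3) = -(-12 - 3) = -1*(-15) = 15)
-51*103 + T = -51*103 + 15 = -5253 + 15 = -5238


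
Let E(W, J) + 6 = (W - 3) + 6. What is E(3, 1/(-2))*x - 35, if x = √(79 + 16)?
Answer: -35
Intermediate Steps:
E(W, J) = -3 + W (E(W, J) = -6 + ((W - 3) + 6) = -6 + ((-3 + W) + 6) = -6 + (3 + W) = -3 + W)
x = √95 ≈ 9.7468
E(3, 1/(-2))*x - 35 = (-3 + 3)*√95 - 35 = 0*√95 - 35 = 0 - 35 = -35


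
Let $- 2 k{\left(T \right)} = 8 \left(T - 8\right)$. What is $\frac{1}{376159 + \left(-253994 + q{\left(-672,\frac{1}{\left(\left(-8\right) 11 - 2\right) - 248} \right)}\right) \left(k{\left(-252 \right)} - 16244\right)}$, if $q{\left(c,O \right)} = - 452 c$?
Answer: $- \frac{1}{756022841} \approx -1.3227 \cdot 10^{-9}$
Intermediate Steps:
$k{\left(T \right)} = 32 - 4 T$ ($k{\left(T \right)} = - \frac{8 \left(T - 8\right)}{2} = - \frac{8 \left(-8 + T\right)}{2} = - \frac{-64 + 8 T}{2} = 32 - 4 T$)
$\frac{1}{376159 + \left(-253994 + q{\left(-672,\frac{1}{\left(\left(-8\right) 11 - 2\right) - 248} \right)}\right) \left(k{\left(-252 \right)} - 16244\right)} = \frac{1}{376159 + \left(-253994 - -303744\right) \left(\left(32 - -1008\right) - 16244\right)} = \frac{1}{376159 + \left(-253994 + 303744\right) \left(\left(32 + 1008\right) - 16244\right)} = \frac{1}{376159 + 49750 \left(1040 - 16244\right)} = \frac{1}{376159 + 49750 \left(-15204\right)} = \frac{1}{376159 - 756399000} = \frac{1}{-756022841} = - \frac{1}{756022841}$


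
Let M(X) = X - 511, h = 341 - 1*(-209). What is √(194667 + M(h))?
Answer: 3*√21634 ≈ 441.25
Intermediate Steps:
h = 550 (h = 341 + 209 = 550)
M(X) = -511 + X
√(194667 + M(h)) = √(194667 + (-511 + 550)) = √(194667 + 39) = √194706 = 3*√21634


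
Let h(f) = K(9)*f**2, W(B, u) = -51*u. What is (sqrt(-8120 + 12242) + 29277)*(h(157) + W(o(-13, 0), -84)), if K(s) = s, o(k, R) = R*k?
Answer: 6620261625 + 678375*sqrt(458) ≈ 6.6348e+9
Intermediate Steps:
h(f) = 9*f**2
(sqrt(-8120 + 12242) + 29277)*(h(157) + W(o(-13, 0), -84)) = (sqrt(-8120 + 12242) + 29277)*(9*157**2 - 51*(-84)) = (sqrt(4122) + 29277)*(9*24649 + 4284) = (3*sqrt(458) + 29277)*(221841 + 4284) = (29277 + 3*sqrt(458))*226125 = 6620261625 + 678375*sqrt(458)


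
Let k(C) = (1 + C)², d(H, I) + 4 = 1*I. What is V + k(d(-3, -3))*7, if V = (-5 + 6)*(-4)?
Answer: 248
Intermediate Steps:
d(H, I) = -4 + I (d(H, I) = -4 + 1*I = -4 + I)
V = -4 (V = 1*(-4) = -4)
V + k(d(-3, -3))*7 = -4 + (1 + (-4 - 3))²*7 = -4 + (1 - 7)²*7 = -4 + (-6)²*7 = -4 + 36*7 = -4 + 252 = 248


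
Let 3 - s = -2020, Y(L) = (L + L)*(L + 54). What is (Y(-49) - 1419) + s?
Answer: 114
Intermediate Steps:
Y(L) = 2*L*(54 + L) (Y(L) = (2*L)*(54 + L) = 2*L*(54 + L))
s = 2023 (s = 3 - 1*(-2020) = 3 + 2020 = 2023)
(Y(-49) - 1419) + s = (2*(-49)*(54 - 49) - 1419) + 2023 = (2*(-49)*5 - 1419) + 2023 = (-490 - 1419) + 2023 = -1909 + 2023 = 114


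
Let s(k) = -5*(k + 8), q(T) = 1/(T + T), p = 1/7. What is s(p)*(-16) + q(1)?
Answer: 9127/14 ≈ 651.93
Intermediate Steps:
p = 1/7 ≈ 0.14286
q(T) = 1/(2*T)
s(k) = -40 - 5*k (s(k) = -5*(8 + k) = -40 - 5*k)
s(p)*(-16) + q(1) = (-40 - 5*1/7)*(-16) + (1/2)/1 = (-40 - 5/7)*(-16) + (1/2)*1 = -285/7*(-16) + 1/2 = 4560/7 + 1/2 = 9127/14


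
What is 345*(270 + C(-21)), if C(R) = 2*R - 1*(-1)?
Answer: 79005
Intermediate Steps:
C(R) = 1 + 2*R (C(R) = 2*R + 1 = 1 + 2*R)
345*(270 + C(-21)) = 345*(270 + (1 + 2*(-21))) = 345*(270 + (1 - 42)) = 345*(270 - 41) = 345*229 = 79005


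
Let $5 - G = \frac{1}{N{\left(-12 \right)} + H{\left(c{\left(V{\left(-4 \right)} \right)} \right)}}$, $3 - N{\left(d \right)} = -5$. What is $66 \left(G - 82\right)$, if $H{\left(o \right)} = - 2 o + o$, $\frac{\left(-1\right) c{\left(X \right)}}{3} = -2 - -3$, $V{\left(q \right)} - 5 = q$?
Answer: $-5088$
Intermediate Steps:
$N{\left(d \right)} = 8$ ($N{\left(d \right)} = 3 - -5 = 3 + 5 = 8$)
$V{\left(q \right)} = 5 + q$
$c{\left(X \right)} = -3$ ($c{\left(X \right)} = - 3 \left(-2 - -3\right) = - 3 \left(-2 + 3\right) = \left(-3\right) 1 = -3$)
$H{\left(o \right)} = - o$
$G = \frac{54}{11}$ ($G = 5 - \frac{1}{8 - -3} = 5 - \frac{1}{8 + 3} = 5 - \frac{1}{11} = \frac{54}{11} \approx 4.9091$)
$66 \left(G - 82\right) = 66 \left(\frac{54}{11} - 82\right) = 66 \left(- \frac{848}{11}\right) = -5088$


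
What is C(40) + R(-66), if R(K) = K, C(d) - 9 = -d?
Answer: -97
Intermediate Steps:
C(d) = 9 - d
C(40) + R(-66) = (9 - 1*40) - 66 = (9 - 40) - 66 = -31 - 66 = -97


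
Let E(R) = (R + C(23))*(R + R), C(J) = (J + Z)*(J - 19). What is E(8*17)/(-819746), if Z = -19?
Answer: -20672/409873 ≈ -0.050435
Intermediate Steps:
C(J) = (-19 + J)² (C(J) = (J - 19)*(J - 19) = (-19 + J)*(-19 + J) = (-19 + J)²)
E(R) = 2*R*(16 + R) (E(R) = (R + (361 + 23² - 38*23))*(R + R) = (R + (361 + 529 - 874))*(2*R) = (R + 16)*(2*R) = (16 + R)*(2*R) = 2*R*(16 + R))
E(8*17)/(-819746) = (2*(8*17)*(16 + 8*17))/(-819746) = (2*136*(16 + 136))*(-1/819746) = (2*136*152)*(-1/819746) = 41344*(-1/819746) = -20672/409873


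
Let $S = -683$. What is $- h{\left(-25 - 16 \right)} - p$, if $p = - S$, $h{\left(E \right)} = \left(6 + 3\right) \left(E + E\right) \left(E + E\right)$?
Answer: $-61199$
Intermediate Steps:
$h{\left(E \right)} = 36 E^{2}$ ($h{\left(E \right)} = 9 \cdot 2 E 2 E = 9 \cdot 4 E^{2} = 36 E^{2}$)
$p = 683$ ($p = \left(-1\right) \left(-683\right) = 683$)
$- h{\left(-25 - 16 \right)} - p = - 36 \left(-25 - 16\right)^{2} - 683 = - 36 \left(-41\right)^{2} - 683 = - 36 \cdot 1681 - 683 = \left(-1\right) 60516 - 683 = -60516 - 683 = -61199$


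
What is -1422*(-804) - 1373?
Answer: 1141915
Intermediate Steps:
-1422*(-804) - 1373 = 1143288 - 1373 = 1141915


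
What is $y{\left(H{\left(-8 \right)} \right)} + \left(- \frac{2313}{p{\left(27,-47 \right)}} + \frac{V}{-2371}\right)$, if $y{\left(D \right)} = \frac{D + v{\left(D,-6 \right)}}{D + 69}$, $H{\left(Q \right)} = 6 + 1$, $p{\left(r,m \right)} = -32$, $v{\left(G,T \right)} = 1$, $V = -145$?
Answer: $\frac{104438241}{1441568} \approx 72.448$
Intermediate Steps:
$H{\left(Q \right)} = 7$
$y{\left(D \right)} = \frac{1 + D}{69 + D}$ ($y{\left(D \right)} = \frac{D + 1}{D + 69} = \frac{1 + D}{69 + D}$)
$y{\left(H{\left(-8 \right)} \right)} + \left(- \frac{2313}{p{\left(27,-47 \right)}} + \frac{V}{-2371}\right) = \frac{1 + 7}{69 + 7} - \left(- \frac{2313}{32} - \frac{145}{2371}\right) = \frac{1}{76} \cdot 8 - - \frac{5488763}{75872} = \frac{1}{76} \cdot 8 + \left(\frac{2313}{32} + \frac{145}{2371}\right) = \frac{2}{19} + \frac{5488763}{75872} = \frac{104438241}{1441568}$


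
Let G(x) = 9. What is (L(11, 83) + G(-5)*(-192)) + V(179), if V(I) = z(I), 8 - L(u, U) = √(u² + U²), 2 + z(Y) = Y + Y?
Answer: -1364 - √7010 ≈ -1447.7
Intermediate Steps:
z(Y) = -2 + 2*Y (z(Y) = -2 + (Y + Y) = -2 + 2*Y)
L(u, U) = 8 - √(U² + u²) (L(u, U) = 8 - √(u² + U²) = 8 - √(U² + u²))
V(I) = -2 + 2*I
(L(11, 83) + G(-5)*(-192)) + V(179) = ((8 - √(83² + 11²)) + 9*(-192)) + (-2 + 2*179) = ((8 - √(6889 + 121)) - 1728) + (-2 + 358) = ((8 - √7010) - 1728) + 356 = (-1720 - √7010) + 356 = -1364 - √7010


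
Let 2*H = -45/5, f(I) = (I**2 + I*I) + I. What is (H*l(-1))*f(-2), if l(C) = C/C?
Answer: -27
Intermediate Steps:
f(I) = I + 2*I**2 (f(I) = (I**2 + I**2) + I = 2*I**2 + I = I + 2*I**2)
l(C) = 1
H = -9/2 (H = (-45/5)/2 = (-45*1/5)/2 = (1/2)*(-9) = -9/2 ≈ -4.5000)
(H*l(-1))*f(-2) = (-9/2*1)*(-2*(1 + 2*(-2))) = -(-9)*(1 - 4) = -(-9)*(-3) = -9/2*6 = -27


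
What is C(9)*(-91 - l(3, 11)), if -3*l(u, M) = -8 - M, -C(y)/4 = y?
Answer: 3504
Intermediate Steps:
C(y) = -4*y
l(u, M) = 8/3 + M/3 (l(u, M) = -(-8 - M)/3 = 8/3 + M/3)
C(9)*(-91 - l(3, 11)) = (-4*9)*(-91 - (8/3 + (⅓)*11)) = -36*(-91 - (8/3 + 11/3)) = -36*(-91 - 1*19/3) = -36*(-91 - 19/3) = -36*(-292/3) = 3504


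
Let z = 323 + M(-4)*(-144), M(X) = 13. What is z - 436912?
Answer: -438461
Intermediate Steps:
z = -1549 (z = 323 + 13*(-144) = 323 - 1872 = -1549)
z - 436912 = -1549 - 436912 = -438461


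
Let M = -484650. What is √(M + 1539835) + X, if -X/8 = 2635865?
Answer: -21086920 + √1055185 ≈ -2.1086e+7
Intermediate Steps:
X = -21086920 (X = -8*2635865 = -21086920)
√(M + 1539835) + X = √(-484650 + 1539835) - 21086920 = √1055185 - 21086920 = -21086920 + √1055185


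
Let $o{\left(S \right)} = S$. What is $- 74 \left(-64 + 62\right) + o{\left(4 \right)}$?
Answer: $152$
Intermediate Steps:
$- 74 \left(-64 + 62\right) + o{\left(4 \right)} = - 74 \left(-64 + 62\right) + 4 = \left(-74\right) \left(-2\right) + 4 = 148 + 4 = 152$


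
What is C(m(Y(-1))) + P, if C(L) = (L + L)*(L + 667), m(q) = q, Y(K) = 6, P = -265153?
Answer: -257077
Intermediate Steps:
C(L) = 2*L*(667 + L) (C(L) = (2*L)*(667 + L) = 2*L*(667 + L))
C(m(Y(-1))) + P = 2*6*(667 + 6) - 265153 = 2*6*673 - 265153 = 8076 - 265153 = -257077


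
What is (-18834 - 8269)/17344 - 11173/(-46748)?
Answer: -268306633/202699328 ≈ -1.3237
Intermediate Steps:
(-18834 - 8269)/17344 - 11173/(-46748) = -27103*1/17344 - 11173*(-1/46748) = -27103/17344 + 11173/46748 = -268306633/202699328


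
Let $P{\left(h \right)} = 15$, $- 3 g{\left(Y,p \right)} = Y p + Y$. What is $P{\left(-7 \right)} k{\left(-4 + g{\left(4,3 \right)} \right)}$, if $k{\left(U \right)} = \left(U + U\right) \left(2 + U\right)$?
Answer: $\frac{6160}{3} \approx 2053.3$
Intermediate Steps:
$g{\left(Y,p \right)} = - \frac{Y}{3} - \frac{Y p}{3}$ ($g{\left(Y,p \right)} = - \frac{Y p + Y}{3} = - \frac{Y + Y p}{3} = - \frac{Y}{3} - \frac{Y p}{3}$)
$k{\left(U \right)} = 2 U \left(2 + U\right)$
$P{\left(-7 \right)} k{\left(-4 + g{\left(4,3 \right)} \right)} = 15 \cdot 2 \left(-4 - \frac{4 \left(1 + 3\right)}{3}\right) \left(2 - \left(4 + \frac{4 \left(1 + 3\right)}{3}\right)\right) = 15 \cdot 2 \left(-4 - \frac{4}{3} \cdot 4\right) \left(2 - \left(4 + \frac{4}{3} \cdot 4\right)\right) = 15 \cdot 2 \left(-4 - \frac{16}{3}\right) \left(2 - \frac{28}{3}\right) = 15 \cdot 2 \left(- \frac{28}{3}\right) \left(2 - \frac{28}{3}\right) = 15 \cdot 2 \left(- \frac{28}{3}\right) \left(- \frac{22}{3}\right) = 15 \cdot \frac{1232}{9} = \frac{6160}{3}$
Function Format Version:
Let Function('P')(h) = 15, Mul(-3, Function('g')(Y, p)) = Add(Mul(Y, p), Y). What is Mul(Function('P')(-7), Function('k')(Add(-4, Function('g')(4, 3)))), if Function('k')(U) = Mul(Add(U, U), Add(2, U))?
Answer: Rational(6160, 3) ≈ 2053.3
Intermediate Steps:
Function('g')(Y, p) = Add(Mul(Rational(-1, 3), Y), Mul(Rational(-1, 3), Y, p)) (Function('g')(Y, p) = Mul(Rational(-1, 3), Add(Mul(Y, p), Y)) = Mul(Rational(-1, 3), Add(Y, Mul(Y, p))) = Add(Mul(Rational(-1, 3), Y), Mul(Rational(-1, 3), Y, p)))
Function('k')(U) = Mul(2, U, Add(2, U)) (Function('k')(U) = Mul(Mul(2, U), Add(2, U)) = Mul(2, U, Add(2, U)))
Mul(Function('P')(-7), Function('k')(Add(-4, Function('g')(4, 3)))) = Mul(15, Mul(2, Add(-4, Mul(Rational(-1, 3), 4, Add(1, 3))), Add(2, Add(-4, Mul(Rational(-1, 3), 4, Add(1, 3)))))) = Mul(15, Mul(2, Add(-4, Mul(Rational(-1, 3), 4, 4)), Add(2, Add(-4, Mul(Rational(-1, 3), 4, 4))))) = Mul(15, Mul(2, Add(-4, Rational(-16, 3)), Add(2, Add(-4, Rational(-16, 3))))) = Mul(15, Mul(2, Rational(-28, 3), Add(2, Rational(-28, 3)))) = Mul(15, Mul(2, Rational(-28, 3), Rational(-22, 3))) = Mul(15, Rational(1232, 9)) = Rational(6160, 3)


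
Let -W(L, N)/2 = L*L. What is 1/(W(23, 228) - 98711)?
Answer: -1/99769 ≈ -1.0023e-5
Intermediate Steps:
W(L, N) = -2*L**2 (W(L, N) = -2*L*L = -2*L**2)
1/(W(23, 228) - 98711) = 1/(-2*23**2 - 98711) = 1/(-2*529 - 98711) = 1/(-1058 - 98711) = 1/(-99769) = -1/99769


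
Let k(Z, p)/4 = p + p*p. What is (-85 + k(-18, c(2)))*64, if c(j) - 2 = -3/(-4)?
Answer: -2800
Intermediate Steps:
c(j) = 11/4 (c(j) = 2 - 3/(-4) = 2 - 3*(-1/4) = 2 + 3/4 = 11/4)
k(Z, p) = 4*p + 4*p**2 (k(Z, p) = 4*(p + p*p) = 4*(p + p**2) = 4*p + 4*p**2)
(-85 + k(-18, c(2)))*64 = (-85 + 4*(11/4)*(1 + 11/4))*64 = (-85 + 4*(11/4)*(15/4))*64 = (-85 + 165/4)*64 = -175/4*64 = -2800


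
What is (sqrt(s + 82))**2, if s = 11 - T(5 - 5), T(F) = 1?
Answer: 92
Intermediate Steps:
s = 10 (s = 11 - 1*1 = 11 - 1 = 10)
(sqrt(s + 82))**2 = (sqrt(10 + 82))**2 = (sqrt(92))**2 = (2*sqrt(23))**2 = 92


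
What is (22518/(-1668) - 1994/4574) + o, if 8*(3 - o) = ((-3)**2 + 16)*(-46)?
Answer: 1214983/9148 ≈ 132.81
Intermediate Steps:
o = 587/4 (o = 3 - ((-3)**2 + 16)*(-46)/8 = 3 - (9 + 16)*(-46)/8 = 3 - 25*(-46)/8 = 3 - 1/8*(-1150) = 3 + 575/4 = 587/4 ≈ 146.75)
(22518/(-1668) - 1994/4574) + o = (22518/(-1668) - 1994/4574) + 587/4 = (22518*(-1/1668) - 1994*1/4574) + 587/4 = (-27/2 - 997/2287) + 587/4 = -63743/4574 + 587/4 = 1214983/9148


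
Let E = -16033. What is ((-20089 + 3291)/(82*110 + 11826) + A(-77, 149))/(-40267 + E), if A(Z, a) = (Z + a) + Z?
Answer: 30257/293407450 ≈ 0.00010312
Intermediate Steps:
A(Z, a) = a + 2*Z
((-20089 + 3291)/(82*110 + 11826) + A(-77, 149))/(-40267 + E) = ((-20089 + 3291)/(82*110 + 11826) + (149 + 2*(-77)))/(-40267 - 16033) = (-16798/(9020 + 11826) + (149 - 154))/(-56300) = (-16798/20846 - 5)*(-1/56300) = (-16798*1/20846 - 5)*(-1/56300) = (-8399/10423 - 5)*(-1/56300) = -60514/10423*(-1/56300) = 30257/293407450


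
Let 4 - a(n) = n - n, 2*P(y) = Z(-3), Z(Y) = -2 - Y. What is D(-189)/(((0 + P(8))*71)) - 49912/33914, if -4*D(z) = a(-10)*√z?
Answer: -24956/16957 - 6*I*√21/71 ≈ -1.4717 - 0.38726*I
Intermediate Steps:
P(y) = ½ (P(y) = (-2 - 1*(-3))/2 = (-2 + 3)/2 = (½)*1 = ½)
a(n) = 4 (a(n) = 4 - (n - n) = 4 - 1*0 = 4 + 0 = 4)
D(z) = -√z
D(-189)/(((0 + P(8))*71)) - 49912/33914 = (-√(-189))/(((0 + ½)*71)) - 49912/33914 = (-3*I*√21)/(((½)*71)) - 49912*1/33914 = (-3*I*√21)/(71/2) - 24956/16957 = -3*I*√21*(2/71) - 24956/16957 = -6*I*√21/71 - 24956/16957 = -24956/16957 - 6*I*√21/71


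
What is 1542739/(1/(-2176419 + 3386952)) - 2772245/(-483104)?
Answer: 902214338751061493/483104 ≈ 1.8675e+12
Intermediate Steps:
1542739/(1/(-2176419 + 3386952)) - 2772245/(-483104) = 1542739/(1/1210533) - 2772245*(-1/483104) = 1542739/(1/1210533) + 2772245/483104 = 1542739*1210533 + 2772245/483104 = 1867536469887 + 2772245/483104 = 902214338751061493/483104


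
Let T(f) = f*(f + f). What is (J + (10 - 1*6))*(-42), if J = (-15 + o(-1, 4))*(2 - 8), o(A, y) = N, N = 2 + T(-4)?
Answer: 4620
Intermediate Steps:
T(f) = 2*f² (T(f) = f*(2*f) = 2*f²)
N = 34 (N = 2 + 2*(-4)² = 2 + 2*16 = 2 + 32 = 34)
o(A, y) = 34
J = -114 (J = (-15 + 34)*(2 - 8) = 19*(-6) = -114)
(J + (10 - 1*6))*(-42) = (-114 + (10 - 1*6))*(-42) = (-114 + (10 - 6))*(-42) = (-114 + 4)*(-42) = -110*(-42) = 4620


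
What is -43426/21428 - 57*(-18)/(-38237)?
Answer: -841232545/409671218 ≈ -2.0534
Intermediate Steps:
-43426/21428 - 57*(-18)/(-38237) = -43426*1/21428 + 1026*(-1/38237) = -21713/10714 - 1026/38237 = -841232545/409671218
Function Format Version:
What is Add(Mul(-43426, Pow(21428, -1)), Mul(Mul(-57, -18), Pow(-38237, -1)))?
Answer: Rational(-841232545, 409671218) ≈ -2.0534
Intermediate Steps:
Add(Mul(-43426, Pow(21428, -1)), Mul(Mul(-57, -18), Pow(-38237, -1))) = Add(Mul(-43426, Rational(1, 21428)), Mul(1026, Rational(-1, 38237))) = Add(Rational(-21713, 10714), Rational(-1026, 38237)) = Rational(-841232545, 409671218)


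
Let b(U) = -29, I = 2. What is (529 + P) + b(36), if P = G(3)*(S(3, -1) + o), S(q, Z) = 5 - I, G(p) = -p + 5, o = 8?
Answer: 522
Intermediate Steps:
G(p) = 5 - p
S(q, Z) = 3 (S(q, Z) = 5 - 1*2 = 5 - 2 = 3)
P = 22 (P = (5 - 1*3)*(3 + 8) = (5 - 3)*11 = 2*11 = 22)
(529 + P) + b(36) = (529 + 22) - 29 = 551 - 29 = 522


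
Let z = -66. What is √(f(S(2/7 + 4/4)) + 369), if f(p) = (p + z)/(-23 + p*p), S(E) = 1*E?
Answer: √407045670/1046 ≈ 19.288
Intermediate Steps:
S(E) = E
f(p) = (-66 + p)/(-23 + p²) (f(p) = (p - 66)/(-23 + p*p) = (-66 + p)/(-23 + p²))
√(f(S(2/7 + 4/4)) + 369) = √((-66 + (2/7 + 4/4))/(-23 + (2/7 + 4/4)²) + 369) = √((-66 + (2*(⅐) + 4*(¼)))/(-23 + (2*(⅐) + 4*(¼))²) + 369) = √((-66 + (2/7 + 1))/(-23 + (2/7 + 1)²) + 369) = √((-66 + 9/7)/(-23 + (9/7)²) + 369) = √(-453/7/(-23 + 81/49) + 369) = √(-453/7/(-1046/49) + 369) = √(-49/1046*(-453/7) + 369) = √(3171/1046 + 369) = √(389145/1046) = √407045670/1046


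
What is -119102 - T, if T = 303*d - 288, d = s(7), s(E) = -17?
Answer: -113663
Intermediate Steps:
d = -17
T = -5439 (T = 303*(-17) - 288 = -5151 - 288 = -5439)
-119102 - T = -119102 - 1*(-5439) = -119102 + 5439 = -113663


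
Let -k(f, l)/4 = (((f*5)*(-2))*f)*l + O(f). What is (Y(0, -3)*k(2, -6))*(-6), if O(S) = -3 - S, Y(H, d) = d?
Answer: -16920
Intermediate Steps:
k(f, l) = 12 + 4*f + 40*l*f**2 (k(f, l) = -4*((((f*5)*(-2))*f)*l + (-3 - f)) = -4*((((5*f)*(-2))*f)*l + (-3 - f)) = -4*(((-10*f)*f)*l + (-3 - f)) = -4*((-10*f**2)*l + (-3 - f)) = -4*(-10*l*f**2 + (-3 - f)) = -4*(-3 - f - 10*l*f**2) = 12 + 4*f + 40*l*f**2)
(Y(0, -3)*k(2, -6))*(-6) = -3*(12 + 4*2 + 40*(-6)*2**2)*(-6) = -3*(12 + 8 + 40*(-6)*4)*(-6) = -3*(12 + 8 - 960)*(-6) = -3*(-940)*(-6) = 2820*(-6) = -16920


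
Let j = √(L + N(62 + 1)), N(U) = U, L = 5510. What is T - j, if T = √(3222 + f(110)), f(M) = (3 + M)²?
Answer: √15991 - √5573 ≈ 51.803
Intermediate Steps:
j = √5573 (j = √(5510 + (62 + 1)) = √(5510 + 63) = √5573 ≈ 74.653)
T = √15991 (T = √(3222 + (3 + 110)²) = √(3222 + 113²) = √(3222 + 12769) = √15991 ≈ 126.46)
T - j = √15991 - √5573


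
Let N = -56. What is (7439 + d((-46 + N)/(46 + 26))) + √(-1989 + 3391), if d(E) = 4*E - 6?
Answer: 22282/3 + √1402 ≈ 7464.8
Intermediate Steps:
d(E) = -6 + 4*E
(7439 + d((-46 + N)/(46 + 26))) + √(-1989 + 3391) = (7439 + (-6 + 4*((-46 - 56)/(46 + 26)))) + √(-1989 + 3391) = (7439 + (-6 + 4*(-102/72))) + √1402 = (7439 + (-6 + 4*(-102*1/72))) + √1402 = (7439 + (-6 + 4*(-17/12))) + √1402 = (7439 + (-6 - 17/3)) + √1402 = (7439 - 35/3) + √1402 = 22282/3 + √1402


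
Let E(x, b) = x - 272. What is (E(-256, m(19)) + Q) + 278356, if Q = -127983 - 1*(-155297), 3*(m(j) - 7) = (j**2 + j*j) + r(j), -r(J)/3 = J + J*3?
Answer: 305142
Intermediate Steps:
r(J) = -12*J (r(J) = -3*(J + J*3) = -3*(J + 3*J) = -12*J)
m(j) = 7 - 4*j + 2*j**2/3 (m(j) = 7 + ((j**2 + j*j) - 12*j)/3 = 7 + ((j**2 + j**2) - 12*j)/3 = 7 + (2*j**2 - 12*j)/3 = 7 + (-12*j + 2*j**2)/3 = 7 + (-4*j + 2*j**2/3) = 7 - 4*j + 2*j**2/3)
E(x, b) = -272 + x
Q = 27314 (Q = -127983 + 155297 = 27314)
(E(-256, m(19)) + Q) + 278356 = ((-272 - 256) + 27314) + 278356 = (-528 + 27314) + 278356 = 26786 + 278356 = 305142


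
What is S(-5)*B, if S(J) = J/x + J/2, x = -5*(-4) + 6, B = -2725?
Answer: 95375/13 ≈ 7336.5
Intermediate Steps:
x = 26 (x = 20 + 6 = 26)
S(J) = 7*J/13 (S(J) = J/26 + J/2 = 7*J/13)
S(-5)*B = ((7/13)*(-5))*(-2725) = -35/13*(-2725) = 95375/13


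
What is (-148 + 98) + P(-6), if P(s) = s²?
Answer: -14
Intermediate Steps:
(-148 + 98) + P(-6) = (-148 + 98) + (-6)² = -50 + 36 = -14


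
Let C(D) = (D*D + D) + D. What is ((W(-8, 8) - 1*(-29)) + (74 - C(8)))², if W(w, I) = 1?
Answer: 576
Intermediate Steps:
C(D) = D² + 2*D (C(D) = (D² + D) + D = (D + D²) + D = D² + 2*D)
((W(-8, 8) - 1*(-29)) + (74 - C(8)))² = ((1 - 1*(-29)) + (74 - 8*(2 + 8)))² = ((1 + 29) + (74 - 8*10))² = (30 + (74 - 1*80))² = (30 + (74 - 80))² = (30 - 6)² = 24² = 576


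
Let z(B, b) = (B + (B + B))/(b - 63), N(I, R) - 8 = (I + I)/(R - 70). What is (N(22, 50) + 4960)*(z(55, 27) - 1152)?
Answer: -344601691/60 ≈ -5.7434e+6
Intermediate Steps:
N(I, R) = 8 + 2*I/(-70 + R) (N(I, R) = 8 + (I + I)/(R - 70) = 8 + (2*I)/(-70 + R) = 8 + 2*I/(-70 + R))
z(B, b) = 3*B/(-63 + b) (z(B, b) = (B + 2*B)/(-63 + b) = (3*B)/(-63 + b) = 3*B/(-63 + b))
(N(22, 50) + 4960)*(z(55, 27) - 1152) = (2*(-280 + 22 + 4*50)/(-70 + 50) + 4960)*(3*55/(-63 + 27) - 1152) = (2*(-280 + 22 + 200)/(-20) + 4960)*(3*55/(-36) - 1152) = (2*(-1/20)*(-58) + 4960)*(3*55*(-1/36) - 1152) = (29/5 + 4960)*(-55/12 - 1152) = (24829/5)*(-13879/12) = -344601691/60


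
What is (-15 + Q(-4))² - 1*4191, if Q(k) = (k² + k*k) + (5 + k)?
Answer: -3867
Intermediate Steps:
Q(k) = 5 + k + 2*k² (Q(k) = (k² + k²) + (5 + k) = 2*k² + (5 + k) = 5 + k + 2*k²)
(-15 + Q(-4))² - 1*4191 = (-15 + (5 - 4 + 2*(-4)²))² - 1*4191 = (-15 + (5 - 4 + 2*16))² - 4191 = (-15 + (5 - 4 + 32))² - 4191 = (-15 + 33)² - 4191 = 18² - 4191 = 324 - 4191 = -3867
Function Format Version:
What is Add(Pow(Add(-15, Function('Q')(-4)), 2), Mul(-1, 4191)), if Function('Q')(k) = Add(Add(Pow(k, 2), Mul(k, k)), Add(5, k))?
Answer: -3867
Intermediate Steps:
Function('Q')(k) = Add(5, k, Mul(2, Pow(k, 2))) (Function('Q')(k) = Add(Add(Pow(k, 2), Pow(k, 2)), Add(5, k)) = Add(Mul(2, Pow(k, 2)), Add(5, k)) = Add(5, k, Mul(2, Pow(k, 2))))
Add(Pow(Add(-15, Function('Q')(-4)), 2), Mul(-1, 4191)) = Add(Pow(Add(-15, Add(5, -4, Mul(2, Pow(-4, 2)))), 2), Mul(-1, 4191)) = Add(Pow(Add(-15, Add(5, -4, Mul(2, 16))), 2), -4191) = Add(Pow(Add(-15, Add(5, -4, 32)), 2), -4191) = Add(Pow(Add(-15, 33), 2), -4191) = Add(Pow(18, 2), -4191) = Add(324, -4191) = -3867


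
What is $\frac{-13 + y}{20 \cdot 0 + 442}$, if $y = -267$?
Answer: $- \frac{140}{221} \approx -0.63348$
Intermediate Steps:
$\frac{-13 + y}{20 \cdot 0 + 442} = \frac{-13 - 267}{20 \cdot 0 + 442} = - \frac{280}{0 + 442} = - \frac{280}{442} = \left(-280\right) \frac{1}{442} = - \frac{140}{221}$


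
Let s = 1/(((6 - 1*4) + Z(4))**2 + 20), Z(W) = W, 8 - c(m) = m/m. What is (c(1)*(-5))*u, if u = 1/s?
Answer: -1960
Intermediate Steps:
c(m) = 7 (c(m) = 8 - m/m = 8 - 1*1 = 8 - 1 = 7)
s = 1/56 (s = 1/(((6 - 1*4) + 4)**2 + 20) = 1/(((6 - 4) + 4)**2 + 20) = 1/((2 + 4)**2 + 20) = 1/(6**2 + 20) = 1/(36 + 20) = 1/56 ≈ 0.017857)
u = 56 (u = 1/(1/56) = 56)
(c(1)*(-5))*u = (7*(-5))*56 = -35*56 = -1960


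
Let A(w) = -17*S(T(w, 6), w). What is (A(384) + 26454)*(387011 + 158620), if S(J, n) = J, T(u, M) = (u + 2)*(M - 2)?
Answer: 112399986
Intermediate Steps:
T(u, M) = (-2 + M)*(2 + u) (T(u, M) = (2 + u)*(-2 + M) = (-2 + M)*(2 + u))
A(w) = -136 - 68*w (A(w) = -17*(-4 - 2*w + 2*6 + 6*w) = -17*(-4 - 2*w + 12 + 6*w) = -17*(8 + 4*w) = -136 - 68*w)
(A(384) + 26454)*(387011 + 158620) = ((-136 - 68*384) + 26454)*(387011 + 158620) = ((-136 - 26112) + 26454)*545631 = (-26248 + 26454)*545631 = 206*545631 = 112399986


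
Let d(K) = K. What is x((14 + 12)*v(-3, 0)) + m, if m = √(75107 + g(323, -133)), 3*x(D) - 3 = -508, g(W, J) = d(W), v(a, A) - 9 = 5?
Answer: -505/3 + √75430 ≈ 106.31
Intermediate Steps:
v(a, A) = 14 (v(a, A) = 9 + 5 = 14)
g(W, J) = W
x(D) = -505/3 (x(D) = 1 + (⅓)*(-508) = 1 - 508/3 = -505/3)
m = √75430 (m = √(75107 + 323) = √75430 ≈ 274.65)
x((14 + 12)*v(-3, 0)) + m = -505/3 + √75430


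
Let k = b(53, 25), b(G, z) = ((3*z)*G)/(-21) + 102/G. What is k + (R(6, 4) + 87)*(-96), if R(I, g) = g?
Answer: -3310567/371 ≈ -8923.4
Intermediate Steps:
b(G, z) = 102/G - G*z/7 (b(G, z) = (3*G*z)*(-1/21) + 102/G = -G*z/7 + 102/G = 102/G - G*z/7)
k = -69511/371 (k = 102/53 - ⅐*53*25 = 102*(1/53) - 1325/7 = 102/53 - 1325/7 = -69511/371 ≈ -187.36)
k + (R(6, 4) + 87)*(-96) = -69511/371 + (4 + 87)*(-96) = -69511/371 + 91*(-96) = -69511/371 - 8736 = -3310567/371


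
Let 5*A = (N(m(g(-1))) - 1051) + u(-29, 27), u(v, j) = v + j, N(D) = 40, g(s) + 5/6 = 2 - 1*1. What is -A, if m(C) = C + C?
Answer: 1013/5 ≈ 202.60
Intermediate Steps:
g(s) = ⅙ (g(s) = -⅚ + (2 - 1*1) = -⅚ + (2 - 1) = -⅚ + 1 = ⅙)
m(C) = 2*C
u(v, j) = j + v
A = -1013/5 (A = ((40 - 1051) + (27 - 29))/5 = (-1011 - 2)/5 = (⅕)*(-1013) = -1013/5 ≈ -202.60)
-A = -1*(-1013/5) = 1013/5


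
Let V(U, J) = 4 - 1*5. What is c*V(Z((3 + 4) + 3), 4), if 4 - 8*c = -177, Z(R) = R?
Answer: -181/8 ≈ -22.625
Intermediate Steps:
V(U, J) = -1 (V(U, J) = 4 - 5 = -1)
c = 181/8 (c = ½ - ⅛*(-177) = ½ + 177/8 = 181/8 ≈ 22.625)
c*V(Z((3 + 4) + 3), 4) = (181/8)*(-1) = -181/8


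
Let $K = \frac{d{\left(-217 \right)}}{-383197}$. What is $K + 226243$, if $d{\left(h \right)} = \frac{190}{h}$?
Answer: $\frac{18812953635197}{83153749} \approx 2.2624 \cdot 10^{5}$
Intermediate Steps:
$K = \frac{190}{83153749}$ ($K = \frac{190 \frac{1}{-217}}{-383197} = 190 \left(- \frac{1}{217}\right) \left(- \frac{1}{383197}\right) = \left(- \frac{190}{217}\right) \left(- \frac{1}{383197}\right) = \frac{190}{83153749} \approx 2.2849 \cdot 10^{-6}$)
$K + 226243 = \frac{190}{83153749} + 226243 = \frac{18812953635197}{83153749}$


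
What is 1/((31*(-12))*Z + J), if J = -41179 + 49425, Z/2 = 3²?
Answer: 1/1550 ≈ 0.00064516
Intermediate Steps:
Z = 18 (Z = 2*3² = 2*9 = 18)
J = 8246
1/((31*(-12))*Z + J) = 1/((31*(-12))*18 + 8246) = 1/(-372*18 + 8246) = 1/(-6696 + 8246) = 1/1550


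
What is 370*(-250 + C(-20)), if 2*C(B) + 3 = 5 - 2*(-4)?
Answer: -90650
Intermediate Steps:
C(B) = 5 (C(B) = -3/2 + (5 - 2*(-4))/2 = -3/2 + (5 + 8)/2 = -3/2 + (½)*13 = -3/2 + 13/2 = 5)
370*(-250 + C(-20)) = 370*(-250 + 5) = 370*(-245) = -90650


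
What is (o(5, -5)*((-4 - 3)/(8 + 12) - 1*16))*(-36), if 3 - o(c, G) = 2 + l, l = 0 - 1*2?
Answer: 8829/5 ≈ 1765.8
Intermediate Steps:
l = -2 (l = 0 - 2 = -2)
o(c, G) = 3 (o(c, G) = 3 - (2 - 2) = 3 - 1*0 = 3 + 0 = 3)
(o(5, -5)*((-4 - 3)/(8 + 12) - 1*16))*(-36) = (3*((-4 - 3)/(8 + 12) - 1*16))*(-36) = (3*(-7/20 - 16))*(-36) = (3*(-327/20))*(-36) = -981/20*(-36) = 8829/5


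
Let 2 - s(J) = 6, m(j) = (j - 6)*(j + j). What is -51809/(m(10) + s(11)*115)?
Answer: 51809/380 ≈ 136.34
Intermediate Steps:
m(j) = 2*j*(-6 + j) (m(j) = (-6 + j)*(2*j) = 2*j*(-6 + j))
s(J) = -4 (s(J) = 2 - 1*6 = 2 - 6 = -4)
-51809/(m(10) + s(11)*115) = -51809/(2*10*(-6 + 10) - 4*115) = -51809/(2*10*4 - 460) = -51809/(80 - 460) = -51809/(-380) = -51809*(-1/380) = 51809/380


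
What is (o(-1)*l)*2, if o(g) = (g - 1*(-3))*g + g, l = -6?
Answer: 36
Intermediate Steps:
o(g) = g + g*(3 + g) (o(g) = (g + 3)*g + g = (3 + g)*g + g = g*(3 + g) + g = g + g*(3 + g))
(o(-1)*l)*2 = (-(4 - 1)*(-6))*2 = (-1*3*(-6))*2 = -3*(-6)*2 = 18*2 = 36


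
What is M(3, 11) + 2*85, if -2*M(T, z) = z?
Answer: 329/2 ≈ 164.50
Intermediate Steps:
M(T, z) = -z/2
M(3, 11) + 2*85 = -1/2*11 + 2*85 = -11/2 + 170 = 329/2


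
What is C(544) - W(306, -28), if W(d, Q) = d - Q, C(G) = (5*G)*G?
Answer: 1479346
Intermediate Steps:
C(G) = 5*G²
C(544) - W(306, -28) = 5*544² - (306 - 1*(-28)) = 5*295936 - (306 + 28) = 1479680 - 1*334 = 1479680 - 334 = 1479346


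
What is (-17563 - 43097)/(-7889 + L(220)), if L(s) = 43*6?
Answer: 60660/7631 ≈ 7.9492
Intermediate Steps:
L(s) = 258
(-17563 - 43097)/(-7889 + L(220)) = (-17563 - 43097)/(-7889 + 258) = -60660/(-7631) = -60660*(-1/7631) = 60660/7631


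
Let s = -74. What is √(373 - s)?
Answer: √447 ≈ 21.142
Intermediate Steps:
√(373 - s) = √(373 - 1*(-74)) = √(373 + 74) = √447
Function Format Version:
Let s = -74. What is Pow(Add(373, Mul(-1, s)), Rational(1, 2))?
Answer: Pow(447, Rational(1, 2)) ≈ 21.142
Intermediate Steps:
Pow(Add(373, Mul(-1, s)), Rational(1, 2)) = Pow(Add(373, Mul(-1, -74)), Rational(1, 2)) = Pow(Add(373, 74), Rational(1, 2)) = Pow(447, Rational(1, 2))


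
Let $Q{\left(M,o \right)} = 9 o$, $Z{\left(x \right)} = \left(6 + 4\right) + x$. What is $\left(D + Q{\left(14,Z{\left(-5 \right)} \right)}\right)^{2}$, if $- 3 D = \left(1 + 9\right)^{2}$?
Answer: $\frac{1225}{9} \approx 136.11$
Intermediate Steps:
$Z{\left(x \right)} = 10 + x$
$D = - \frac{100}{3}$ ($D = - \frac{\left(1 + 9\right)^{2}}{3} = - \frac{10^{2}}{3} = \left(- \frac{1}{3}\right) 100 = - \frac{100}{3} \approx -33.333$)
$\left(D + Q{\left(14,Z{\left(-5 \right)} \right)}\right)^{2} = \left(- \frac{100}{3} + 9 \left(10 - 5\right)\right)^{2} = \left(- \frac{100}{3} + 9 \cdot 5\right)^{2} = \left(- \frac{100}{3} + 45\right)^{2} = \left(\frac{35}{3}\right)^{2} = \frac{1225}{9}$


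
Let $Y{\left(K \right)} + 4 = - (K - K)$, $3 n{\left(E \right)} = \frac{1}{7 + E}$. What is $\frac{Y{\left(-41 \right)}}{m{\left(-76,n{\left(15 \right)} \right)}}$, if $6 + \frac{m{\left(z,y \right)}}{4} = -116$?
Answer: $\frac{1}{122} \approx 0.0081967$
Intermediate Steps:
$n{\left(E \right)} = \frac{1}{3 \left(7 + E\right)}$
$m{\left(z,y \right)} = -488$ ($m{\left(z,y \right)} = -24 + 4 \left(-116\right) = -24 - 464 = -488$)
$Y{\left(K \right)} = -4$ ($Y{\left(K \right)} = -4 - \left(K - K\right) = -4 - 0 = -4 + 0 = -4$)
$\frac{Y{\left(-41 \right)}}{m{\left(-76,n{\left(15 \right)} \right)}} = - \frac{4}{-488} = \left(-4\right) \left(- \frac{1}{488}\right) = \frac{1}{122}$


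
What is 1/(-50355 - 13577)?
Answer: -1/63932 ≈ -1.5642e-5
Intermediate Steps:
1/(-50355 - 13577) = 1/(-63932) = -1/63932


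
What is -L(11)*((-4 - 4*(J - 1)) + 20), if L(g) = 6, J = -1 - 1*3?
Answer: -216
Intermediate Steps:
J = -4 (J = -1 - 3 = -4)
-L(11)*((-4 - 4*(J - 1)) + 20) = -6*((-4 - 4*(-4 - 1)) + 20) = -6*((-4 - 4*(-5)) + 20) = -6*((-4 + 20) + 20) = -6*(16 + 20) = -6*36 = -1*216 = -216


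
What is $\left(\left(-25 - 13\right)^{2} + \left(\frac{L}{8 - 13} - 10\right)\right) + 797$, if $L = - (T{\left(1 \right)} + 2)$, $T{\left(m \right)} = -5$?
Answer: $\frac{11152}{5} \approx 2230.4$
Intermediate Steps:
$L = 3$ ($L = - (-5 + 2) = \left(-1\right) \left(-3\right) = 3$)
$\left(\left(-25 - 13\right)^{2} + \left(\frac{L}{8 - 13} - 10\right)\right) + 797 = \left(\left(-25 - 13\right)^{2} - \left(10 - \frac{1}{8 - 13} \cdot 3\right)\right) + 797 = \left(\left(-38\right)^{2} - \left(10 - \frac{1}{-5} \cdot 3\right)\right) + 797 = \left(1444 - \frac{53}{5}\right) + 797 = \frac{7167}{5} + 797 = \frac{11152}{5}$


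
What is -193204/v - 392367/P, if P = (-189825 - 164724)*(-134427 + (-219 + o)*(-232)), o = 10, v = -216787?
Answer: 1962253644068805/2201803416986719 ≈ 0.89120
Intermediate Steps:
P = 30469586511 (P = (-189825 - 164724)*(-134427 + (-219 + 10)*(-232)) = -354549*(-134427 - 209*(-232)) = -354549*(-134427 + 48488) = -354549*(-85939) = 30469586511)
-193204/v - 392367/P = -193204/(-216787) - 392367/30469586511 = -193204*(-1/216787) - 392367*1/30469586511 = 193204/216787 - 130789/10156528837 = 1962253644068805/2201803416986719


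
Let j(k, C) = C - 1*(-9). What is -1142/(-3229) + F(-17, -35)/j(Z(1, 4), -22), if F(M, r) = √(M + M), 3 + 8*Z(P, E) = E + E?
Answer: 1142/3229 - I*√34/13 ≈ 0.35367 - 0.44853*I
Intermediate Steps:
Z(P, E) = -3/8 + E/4 (Z(P, E) = -3/8 + (E + E)/8 = -3/8 + (2*E)/8 = -3/8 + E/4)
F(M, r) = √2*√M (F(M, r) = √(2*M) = √2*√M)
j(k, C) = 9 + C (j(k, C) = C + 9 = 9 + C)
-1142/(-3229) + F(-17, -35)/j(Z(1, 4), -22) = -1142/(-3229) + (√2*√(-17))/(9 - 22) = -1142*(-1/3229) + (√2*(I*√17))/(-13) = 1142/3229 + (I*√34)*(-1/13) = 1142/3229 - I*√34/13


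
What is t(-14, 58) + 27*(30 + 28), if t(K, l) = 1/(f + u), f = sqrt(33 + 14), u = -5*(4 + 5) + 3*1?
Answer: 2688780/1717 - sqrt(47)/1717 ≈ 1566.0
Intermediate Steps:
u = -42 (u = -5*9 + 3 = -45 + 3 = -42)
f = sqrt(47) ≈ 6.8557
t(K, l) = 1/(-42 + sqrt(47)) (t(K, l) = 1/(sqrt(47) - 42) = 1/(-42 + sqrt(47)))
t(-14, 58) + 27*(30 + 28) = (-42/1717 - sqrt(47)/1717) + 27*(30 + 28) = (-42/1717 - sqrt(47)/1717) + 27*58 = (-42/1717 - sqrt(47)/1717) + 1566 = 2688780/1717 - sqrt(47)/1717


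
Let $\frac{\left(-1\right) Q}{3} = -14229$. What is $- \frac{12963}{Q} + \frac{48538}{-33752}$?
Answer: $- \frac{418244797}{240128604} \approx -1.7418$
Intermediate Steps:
$Q = 42687$ ($Q = \left(-3\right) \left(-14229\right) = 42687$)
$- \frac{12963}{Q} + \frac{48538}{-33752} = - \frac{12963}{42687} + \frac{48538}{-33752} = \left(-12963\right) \frac{1}{42687} + 48538 \left(- \frac{1}{33752}\right) = - \frac{4321}{14229} - \frac{24269}{16876} = - \frac{418244797}{240128604}$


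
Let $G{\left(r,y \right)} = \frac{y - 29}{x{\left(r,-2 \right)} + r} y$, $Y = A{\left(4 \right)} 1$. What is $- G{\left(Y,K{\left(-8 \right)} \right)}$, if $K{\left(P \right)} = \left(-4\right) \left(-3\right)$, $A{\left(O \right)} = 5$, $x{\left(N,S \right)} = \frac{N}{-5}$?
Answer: $51$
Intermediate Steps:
$x{\left(N,S \right)} = - \frac{N}{5}$ ($x{\left(N,S \right)} = N \left(- \frac{1}{5}\right) = - \frac{N}{5}$)
$K{\left(P \right)} = 12$
$Y = 5$ ($Y = 5 \cdot 1 = 5$)
$G{\left(r,y \right)} = \frac{5 y \left(-29 + y\right)}{4 r}$ ($G{\left(r,y \right)} = \frac{y - 29}{- \frac{r}{5} + r} y = \frac{-29 + y}{\frac{4}{5} r} y = \left(-29 + y\right) \frac{5}{4 r} y = \frac{5 \left(-29 + y\right)}{4 r} y = \frac{5 y \left(-29 + y\right)}{4 r}$)
$- G{\left(Y,K{\left(-8 \right)} \right)} = - \frac{5 \cdot 12 \left(-29 + 12\right)}{4 \cdot 5} = - \frac{5 \cdot 12 \left(-17\right)}{4 \cdot 5} = \left(-1\right) \left(-51\right) = 51$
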